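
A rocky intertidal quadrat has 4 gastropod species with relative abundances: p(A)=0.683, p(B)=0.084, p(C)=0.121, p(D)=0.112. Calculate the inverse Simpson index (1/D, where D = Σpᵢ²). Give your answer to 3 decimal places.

1.997

D = 0.683² + 0.084² + 0.121² + 0.112² = 0.466489 + 0.007056 + 0.014641 + 0.012544 = 0.500730 (working shown to 6 dp, full precision carried).
So 1/D = 1.99708, i.e. 1.997 to 3 decimal places.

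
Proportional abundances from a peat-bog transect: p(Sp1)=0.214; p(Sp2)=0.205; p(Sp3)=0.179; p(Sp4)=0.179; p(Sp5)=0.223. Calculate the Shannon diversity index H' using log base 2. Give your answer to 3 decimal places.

2.316

Each pᵢ log₂ pᵢ term (working shown to 5 dp, full precision carried): 0.214×(-2.22432)=-0.47600, 0.205×(-2.28630)=-0.46869, 0.179×(-2.48197)=-0.44427, 0.179×(-2.48197)=-0.44427, 0.223×(-2.16488)=-0.48277.
Sum = -2.31601, so H' = 2.316.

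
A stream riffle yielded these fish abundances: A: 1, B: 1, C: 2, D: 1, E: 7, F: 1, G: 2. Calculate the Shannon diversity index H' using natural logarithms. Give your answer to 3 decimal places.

1.615

Total N = 1+1+2+1+7+1+2 = 15, so the proportions are 0.06667, 0.06667, 0.13333, 0.06667, 0.46667, 0.06667, 0.13333 (working shown to 5 dp, full precision carried).
Each pᵢ ln pᵢ term: 0.06667×(-2.70805)=-0.18054, 0.06667×(-2.70805)=-0.18054, 0.13333×(-2.01490)=-0.26865, 0.06667×(-2.70805)=-0.18054, 0.46667×(-0.76214)=-0.35567, 0.06667×(-2.70805)=-0.18054, 0.13333×(-2.01490)=-0.26865.
Sum = -1.61512, so H' = 1.615.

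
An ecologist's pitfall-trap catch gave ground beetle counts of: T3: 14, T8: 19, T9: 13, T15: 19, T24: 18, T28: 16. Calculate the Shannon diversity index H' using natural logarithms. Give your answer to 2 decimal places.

Total N = 14+19+13+19+18+16 = 99, so the proportions are 0.1414, 0.1919, 0.1313, 0.1919, 0.1818, 0.1616 (working shown to 4 dp, full precision carried).
Each pᵢ ln pᵢ term: 0.1414×(-1.9561)=-0.2766, 0.1919×(-1.6507)=-0.3168, 0.1313×(-2.0302)=-0.2666, 0.1919×(-1.6507)=-0.3168, 0.1818×(-1.7047)=-0.3100, 0.1616×(-1.8225)=-0.2946.
Sum = -1.7813, so H' = 1.78.

1.78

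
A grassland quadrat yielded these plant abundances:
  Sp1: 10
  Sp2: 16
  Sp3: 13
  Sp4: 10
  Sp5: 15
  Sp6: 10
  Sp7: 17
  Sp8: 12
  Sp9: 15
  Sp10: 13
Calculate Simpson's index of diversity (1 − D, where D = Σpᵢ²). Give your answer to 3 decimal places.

0.896

Total N = 10+16+13+10+15+10+17+12+15+13 = 131, so the proportions are 0.07634, 0.12214, 0.09924, 0.07634, 0.1145, 0.07634, 0.12977, 0.0916, 0.1145, 0.09924 (working shown to 5 dp, full precision carried).
D = 0.07634² + 0.12214² + 0.09924² + 0.07634² + 0.1145² + 0.07634² + 0.12977² + 0.0916² + 0.1145² + 0.09924² = 0.00583 + 0.01492 + 0.00985 + 0.00583 + 0.01311 + 0.00583 + 0.01684 + 0.00839 + 0.01311 + 0.00985 = 0.10355.
So 1 − D = 0.89645, i.e. 0.896 to 3 decimal places.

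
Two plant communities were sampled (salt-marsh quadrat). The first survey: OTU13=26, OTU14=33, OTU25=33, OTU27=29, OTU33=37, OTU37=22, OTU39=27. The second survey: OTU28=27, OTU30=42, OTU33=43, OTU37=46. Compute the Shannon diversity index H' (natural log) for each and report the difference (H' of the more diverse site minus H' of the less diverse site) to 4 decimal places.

0.5655

The first survey: N=207, proportions 0.125604, 0.15942, 0.15942, 0.140097, 0.178744, 0.10628, 0.130435, giving H' = 1.933076 (working shown to 6 dp, full precision carried).
The second survey: N=158, proportions 0.170886, 0.265823, 0.272152, 0.291139, giving H' = 1.367539.
Difference = |1.933076 − 1.367539| = 0.565537, i.e. 0.5655 to 4 decimal places.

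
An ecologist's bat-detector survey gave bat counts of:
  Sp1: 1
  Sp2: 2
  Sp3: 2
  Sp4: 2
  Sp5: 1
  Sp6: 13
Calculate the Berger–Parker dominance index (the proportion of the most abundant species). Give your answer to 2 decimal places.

0.62

Total N = 1+2+2+2+1+13 = 21, so the proportions are 0.0476, 0.0952, 0.0952, 0.0952, 0.0476, 0.619 (working shown to 4 dp, full precision carried).
The largest proportion is 0.619, i.e. d = 0.62 to 2 decimal places.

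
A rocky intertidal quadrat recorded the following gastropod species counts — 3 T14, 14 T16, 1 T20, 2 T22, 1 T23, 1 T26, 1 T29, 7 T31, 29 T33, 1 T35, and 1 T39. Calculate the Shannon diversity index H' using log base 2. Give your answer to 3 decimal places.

Total N = 3+14+1+2+1+1+1+7+29+1+1 = 61, so the proportions are 0.04918, 0.229508, 0.016393, 0.032787, 0.016393, 0.016393, 0.016393, 0.114754, 0.47541, 0.016393, 0.016393 (working shown to 6 dp, full precision carried).
Each pᵢ log₂ pᵢ term: 0.04918×(-4.345775)=-0.213727, 0.229508×(-2.123382)=-0.487334, 0.016393×(-5.930737)=-0.097225, 0.032787×(-4.930737)=-0.161664, 0.016393×(-5.930737)=-0.097225, 0.016393×(-5.930737)=-0.097225, 0.016393×(-5.930737)=-0.097225, 0.114754×(-3.123382)=-0.358421, 0.47541×(-1.072756)=-0.509999, 0.016393×(-5.930737)=-0.097225, 0.016393×(-5.930737)=-0.097225.
Sum = -2.314495, so H' = 2.314.

2.314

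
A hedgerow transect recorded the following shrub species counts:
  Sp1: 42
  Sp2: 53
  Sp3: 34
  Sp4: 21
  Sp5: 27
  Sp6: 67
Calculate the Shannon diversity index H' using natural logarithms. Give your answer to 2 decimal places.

1.72

Total N = 42+53+34+21+27+67 = 244, so the proportions are 0.1721, 0.2172, 0.1393, 0.0861, 0.1107, 0.2746 (working shown to 4 dp, full precision carried).
Each pᵢ ln pᵢ term: 0.1721×(-1.7595)=-0.3029, 0.2172×(-1.5269)=-0.3317, 0.1393×(-1.9708)=-0.2746, 0.0861×(-2.4526)=-0.2111, 0.1107×(-2.2013)=-0.2436, 0.2746×(-1.2925)=-0.3549.
Sum = -1.7187, so H' = 1.72.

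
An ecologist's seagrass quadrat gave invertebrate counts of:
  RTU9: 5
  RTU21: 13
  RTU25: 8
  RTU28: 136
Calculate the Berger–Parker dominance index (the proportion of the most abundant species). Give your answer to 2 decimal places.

Total N = 5+13+8+136 = 162, so the proportions are 0.0309, 0.0802, 0.0494, 0.8395 (working shown to 4 dp, full precision carried).
The largest proportion is 0.8395, i.e. d = 0.84 to 2 decimal places.

0.84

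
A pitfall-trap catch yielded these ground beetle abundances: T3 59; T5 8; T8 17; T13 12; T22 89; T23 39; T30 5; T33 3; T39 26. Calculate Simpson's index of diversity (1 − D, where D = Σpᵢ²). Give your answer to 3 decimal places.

Total N = 59+8+17+12+89+39+5+3+26 = 258, so the proportions are 0.22868, 0.03101, 0.06589, 0.04651, 0.34496, 0.15116, 0.01938, 0.01163, 0.10078 (working shown to 5 dp, full precision carried).
D = 0.22868² + 0.03101² + 0.06589² + 0.04651² + 0.34496² + 0.15116² + 0.01938² + 0.01163² + 0.10078² = 0.05230 + 0.00096 + 0.00434 + 0.00216 + 0.11900 + 0.02285 + 0.00038 + 0.00014 + 0.01016 = 0.21228.
So 1 − D = 0.78772, i.e. 0.788 to 3 decimal places.

0.788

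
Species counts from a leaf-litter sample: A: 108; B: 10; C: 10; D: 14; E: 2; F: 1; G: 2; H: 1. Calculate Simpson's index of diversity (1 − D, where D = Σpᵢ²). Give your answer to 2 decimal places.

0.45

Total N = 108+10+10+14+2+1+2+1 = 148, so the proportions are 0.7297, 0.0676, 0.0676, 0.0946, 0.0135, 0.0068, 0.0135, 0.0068 (working shown to 4 dp, full precision carried).
D = 0.7297² + 0.0676² + 0.0676² + 0.0946² + 0.0135² + 0.0068² + 0.0135² + 0.0068² = 0.5325 + 0.0046 + 0.0046 + 0.0089 + 0.0002 + 0.0000 + 0.0002 + 0.0000 = 0.5510.
So 1 − D = 0.4490, i.e. 0.45 to 2 decimal places.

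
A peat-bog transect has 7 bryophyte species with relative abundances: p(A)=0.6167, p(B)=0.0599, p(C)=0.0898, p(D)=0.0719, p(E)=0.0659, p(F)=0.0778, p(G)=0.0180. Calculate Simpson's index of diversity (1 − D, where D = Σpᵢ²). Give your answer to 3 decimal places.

D = 0.6167² + 0.0599² + 0.0898² + 0.0719² + 0.0659² + 0.0778² + 0.018² = 0.38032 + 0.00359 + 0.00806 + 0.00517 + 0.00434 + 0.00605 + 0.00032 = 0.40786 (working shown to 5 dp, full precision carried).
So 1 − D = 0.59214, i.e. 0.592 to 3 decimal places.

0.592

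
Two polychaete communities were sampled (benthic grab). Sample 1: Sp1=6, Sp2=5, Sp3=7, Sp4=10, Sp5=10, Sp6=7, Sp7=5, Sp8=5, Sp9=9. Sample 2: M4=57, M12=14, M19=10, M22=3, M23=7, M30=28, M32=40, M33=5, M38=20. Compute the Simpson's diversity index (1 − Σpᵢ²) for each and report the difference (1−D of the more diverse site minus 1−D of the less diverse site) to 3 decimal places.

Sample 1: N=64, proportions 0.09375, 0.07812, 0.10938, 0.15625, 0.15625, 0.10938, 0.07812, 0.07812, 0.14062, giving 1−D = 0.88037 (working shown to 5 dp, full precision carried).
Sample 2: N=184, proportions 0.30978, 0.07609, 0.05435, 0.0163, 0.03804, 0.15217, 0.21739, 0.02717, 0.1087, giving 1−D = 0.81061.
Difference = |0.88037 − 0.81061| = 0.06976, i.e. 0.070 to 3 decimal places.

0.070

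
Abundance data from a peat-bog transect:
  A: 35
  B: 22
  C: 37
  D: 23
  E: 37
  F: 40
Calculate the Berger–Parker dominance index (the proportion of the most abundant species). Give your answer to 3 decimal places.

0.206

Total N = 35+22+37+23+37+40 = 194, so the proportions are 0.18041, 0.1134, 0.19072, 0.11856, 0.19072, 0.20619 (working shown to 5 dp, full precision carried).
The largest proportion is 0.20619, i.e. d = 0.206 to 3 decimal places.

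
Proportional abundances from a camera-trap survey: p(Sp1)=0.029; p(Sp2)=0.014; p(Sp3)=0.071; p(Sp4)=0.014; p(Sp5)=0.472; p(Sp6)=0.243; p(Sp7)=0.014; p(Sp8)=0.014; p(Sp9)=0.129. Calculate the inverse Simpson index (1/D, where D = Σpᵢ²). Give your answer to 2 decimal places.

3.28

D = 0.029² + 0.014² + 0.071² + 0.014² + 0.472² + 0.243² + 0.014² + 0.014² + 0.129² = 0.000841 + 0.000196 + 0.005041 + 0.000196 + 0.222784 + 0.059049 + 0.000196 + 0.000196 + 0.016641 = 0.305140 (working shown to 6 dp, full precision carried).
So 1/D = 3.2772, i.e. 3.28 to 2 decimal places.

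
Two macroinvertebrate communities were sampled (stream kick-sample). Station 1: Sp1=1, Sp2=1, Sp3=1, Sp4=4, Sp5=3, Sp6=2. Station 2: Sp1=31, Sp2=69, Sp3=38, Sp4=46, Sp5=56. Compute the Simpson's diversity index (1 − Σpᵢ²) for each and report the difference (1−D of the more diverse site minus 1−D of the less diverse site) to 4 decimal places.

Station 1: N=12, proportions 0.083333, 0.083333, 0.083333, 0.333333, 0.25, 0.166667, giving 1−D = 0.777778 (working shown to 6 dp, full precision carried).
Station 2: N=240, proportions 0.129167, 0.2875, 0.158333, 0.191667, 0.233333, giving 1−D = 0.784410.
Difference = |0.777778 − 0.784410| = 0.006632, i.e. 0.0066 to 4 decimal places.

0.0066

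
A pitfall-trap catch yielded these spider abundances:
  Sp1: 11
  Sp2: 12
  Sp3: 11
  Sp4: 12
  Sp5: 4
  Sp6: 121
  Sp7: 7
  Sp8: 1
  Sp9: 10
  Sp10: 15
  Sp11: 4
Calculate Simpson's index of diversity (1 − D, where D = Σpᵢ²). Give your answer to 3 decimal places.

Total N = 11+12+11+12+4+121+7+1+10+15+4 = 208, so the proportions are 0.05288, 0.05769, 0.05288, 0.05769, 0.01923, 0.58173, 0.03365, 0.00481, 0.04808, 0.07212, 0.01923 (working shown to 5 dp, full precision carried).
D = 0.05288² + 0.05769² + 0.05288² + 0.05769² + 0.01923² + 0.58173² + 0.03365² + 0.00481² + 0.04808² + 0.07212² + 0.01923² = 0.00280 + 0.00333 + 0.00280 + 0.00333 + 0.00037 + 0.33841 + 0.00113 + 0.00002 + 0.00231 + 0.00520 + 0.00037 = 0.36007.
So 1 − D = 0.63993, i.e. 0.640 to 3 decimal places.

0.640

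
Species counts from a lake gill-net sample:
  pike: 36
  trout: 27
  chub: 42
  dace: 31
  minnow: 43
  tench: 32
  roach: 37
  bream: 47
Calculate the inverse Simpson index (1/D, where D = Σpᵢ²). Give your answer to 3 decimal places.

7.769

Total N = 36+27+42+31+43+32+37+47 = 295, so the proportions are 0.1220339, 0.0915254, 0.1423729, 0.1050847, 0.1457627, 0.1084746, 0.1254237, 0.159322 (working shown to 7 dp, full precision carried).
D = 0.1220339² + 0.0915254² + 0.1423729² + 0.1050847² + 0.1457627² + 0.1084746² + 0.1254237² + 0.159322² = 0.0148923 + 0.0083769 + 0.0202700 + 0.0110428 + 0.0212468 + 0.0117667 + 0.0157311 + 0.0253835 = 0.1287101.
So 1/D = 7.76940, i.e. 7.769 to 3 decimal places.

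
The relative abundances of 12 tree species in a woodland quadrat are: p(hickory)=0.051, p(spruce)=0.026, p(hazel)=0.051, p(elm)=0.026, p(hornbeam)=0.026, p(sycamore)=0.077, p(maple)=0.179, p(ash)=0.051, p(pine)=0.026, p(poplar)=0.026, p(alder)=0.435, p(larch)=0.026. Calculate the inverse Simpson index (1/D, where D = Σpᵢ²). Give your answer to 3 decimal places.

D = 0.051² + 0.026² + 0.051² + 0.026² + 0.026² + 0.077² + 0.179² + 0.051² + 0.026² + 0.026² + 0.435² + 0.026² = 0.0026010 + 0.0006760 + 0.0026010 + 0.0006760 + 0.0006760 + 0.0059290 + 0.0320410 + 0.0026010 + 0.0006760 + 0.0006760 + 0.1892250 + 0.0006760 = 0.2390540 (working shown to 7 dp, full precision carried).
So 1/D = 4.18316, i.e. 4.183 to 3 decimal places.

4.183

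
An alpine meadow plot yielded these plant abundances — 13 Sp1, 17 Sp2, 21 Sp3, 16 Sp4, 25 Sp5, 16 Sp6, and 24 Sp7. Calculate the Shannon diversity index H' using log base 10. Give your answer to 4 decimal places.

0.8344

Total N = 13+17+21+16+25+16+24 = 132, so the proportions are 0.098485, 0.128788, 0.159091, 0.121212, 0.189394, 0.121212, 0.181818 (working shown to 6 dp, full precision carried).
Each pᵢ log₁₀ pᵢ term: 0.098485×(-1.006631)=-0.099138, 0.128788×(-0.890125)=-0.114637, 0.159091×(-0.798355)=-0.127011, 0.121212×(-0.916454)=-0.111085, 0.189394×(-0.722634)=-0.136862, 0.121212×(-0.916454)=-0.111085, 0.181818×(-0.740363)=-0.134611.
Sum = -0.834431, so H' = 0.8344.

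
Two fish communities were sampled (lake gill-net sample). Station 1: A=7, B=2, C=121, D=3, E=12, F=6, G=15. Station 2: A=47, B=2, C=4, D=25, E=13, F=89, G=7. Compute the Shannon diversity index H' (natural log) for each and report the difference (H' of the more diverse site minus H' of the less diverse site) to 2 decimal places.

0.39

Station 1: N=166, proportions 0.0422, 0.012, 0.7289, 0.0181, 0.0723, 0.0361, 0.0904, giving H' = 1.0169 (working shown to 4 dp, full precision carried).
Station 2: N=187, proportions 0.2513, 0.0107, 0.0214, 0.1337, 0.0695, 0.4759, 0.0374, giving H' = 1.4086.
Difference = |1.0169 − 1.4086| = 0.3917, i.e. 0.39 to 2 decimal places.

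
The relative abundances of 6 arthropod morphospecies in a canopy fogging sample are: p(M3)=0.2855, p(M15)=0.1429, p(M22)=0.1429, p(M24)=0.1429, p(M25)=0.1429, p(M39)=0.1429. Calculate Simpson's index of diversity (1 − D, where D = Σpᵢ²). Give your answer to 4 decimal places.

0.8164

D = 0.2855² + 0.1429² + 0.1429² + 0.1429² + 0.1429² + 0.1429² = 0.081510 + 0.020420 + 0.020420 + 0.020420 + 0.020420 + 0.020420 = 0.183612 (working shown to 6 dp, full precision carried).
So 1 − D = 0.816388, i.e. 0.8164 to 4 decimal places.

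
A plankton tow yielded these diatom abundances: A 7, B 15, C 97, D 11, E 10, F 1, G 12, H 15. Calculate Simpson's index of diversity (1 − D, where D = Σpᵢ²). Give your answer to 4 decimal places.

0.6360

Total N = 7+15+97+11+10+1+12+15 = 168, so the proportions are 0.041667, 0.089286, 0.577381, 0.065476, 0.059524, 0.005952, 0.071429, 0.089286 (working shown to 6 dp, full precision carried).
D = 0.041667² + 0.089286² + 0.577381² + 0.065476² + 0.059524² + 0.005952² + 0.071429² + 0.089286² = 0.001736 + 0.007972 + 0.333369 + 0.004287 + 0.003543 + 0.000035 + 0.005102 + 0.007972 = 0.364016.
So 1 − D = 0.635984, i.e. 0.6360 to 4 decimal places.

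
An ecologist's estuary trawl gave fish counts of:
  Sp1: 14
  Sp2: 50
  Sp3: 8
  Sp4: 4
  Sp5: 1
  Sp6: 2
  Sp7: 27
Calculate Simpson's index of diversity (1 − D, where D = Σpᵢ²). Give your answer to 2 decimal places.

0.69

Total N = 14+50+8+4+1+2+27 = 106, so the proportions are 0.1321, 0.4717, 0.0755, 0.0377, 0.0094, 0.0189, 0.2547 (working shown to 4 dp, full precision carried).
D = 0.1321² + 0.4717² + 0.0755² + 0.0377² + 0.0094² + 0.0189² + 0.2547² = 0.0174 + 0.2225 + 0.0057 + 0.0014 + 0.0001 + 0.0004 + 0.0649 = 0.3124.
So 1 − D = 0.6876, i.e. 0.69 to 2 decimal places.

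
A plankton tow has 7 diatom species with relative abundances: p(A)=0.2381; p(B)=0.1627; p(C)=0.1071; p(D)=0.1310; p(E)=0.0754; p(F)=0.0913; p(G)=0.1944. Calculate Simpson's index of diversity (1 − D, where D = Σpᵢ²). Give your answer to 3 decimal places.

D = 0.2381² + 0.1627² + 0.1071² + 0.131² + 0.0754² + 0.0913² + 0.1944² = 0.05669 + 0.02647 + 0.01147 + 0.01716 + 0.00569 + 0.00834 + 0.03779 = 0.16361 (working shown to 5 dp, full precision carried).
So 1 − D = 0.83639, i.e. 0.836 to 3 decimal places.

0.836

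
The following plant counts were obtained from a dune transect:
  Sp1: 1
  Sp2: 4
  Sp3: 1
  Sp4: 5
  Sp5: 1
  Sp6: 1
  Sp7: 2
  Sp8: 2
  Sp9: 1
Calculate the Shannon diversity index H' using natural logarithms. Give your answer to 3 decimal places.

Total N = 1+4+1+5+1+1+2+2+1 = 18, so the proportions are 0.05556, 0.22222, 0.05556, 0.27778, 0.05556, 0.05556, 0.11111, 0.11111, 0.05556 (working shown to 5 dp, full precision carried).
Each pᵢ ln pᵢ term: 0.05556×(-2.89037)=-0.16058, 0.22222×(-1.50408)=-0.33424, 0.05556×(-2.89037)=-0.16058, 0.27778×(-1.28093)=-0.35581, 0.05556×(-2.89037)=-0.16058, 0.05556×(-2.89037)=-0.16058, 0.11111×(-2.19722)=-0.24414, 0.11111×(-2.19722)=-0.24414, 0.05556×(-2.89037)=-0.16058.
Sum = -1.98121, so H' = 1.981.

1.981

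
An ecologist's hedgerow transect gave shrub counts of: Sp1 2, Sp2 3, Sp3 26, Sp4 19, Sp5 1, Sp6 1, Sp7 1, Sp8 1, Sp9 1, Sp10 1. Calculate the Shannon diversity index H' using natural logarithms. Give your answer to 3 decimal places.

Total N = 2+3+26+19+1+1+1+1+1+1 = 56, so the proportions are 0.03571, 0.05357, 0.46429, 0.33929, 0.01786, 0.01786, 0.01786, 0.01786, 0.01786, 0.01786 (working shown to 5 dp, full precision carried).
Each pᵢ ln pᵢ term: 0.03571×(-3.33220)=-0.11901, 0.05357×(-2.92674)=-0.15679, 0.46429×(-0.76726)=-0.35623, 0.33929×(-1.08091)=-0.36674, 0.01786×(-4.02535)=-0.07188, 0.01786×(-4.02535)=-0.07188, 0.01786×(-4.02535)=-0.07188, 0.01786×(-4.02535)=-0.07188, 0.01786×(-4.02535)=-0.07188, 0.01786×(-4.02535)=-0.07188.
Sum = -1.43005, so H' = 1.430.

1.430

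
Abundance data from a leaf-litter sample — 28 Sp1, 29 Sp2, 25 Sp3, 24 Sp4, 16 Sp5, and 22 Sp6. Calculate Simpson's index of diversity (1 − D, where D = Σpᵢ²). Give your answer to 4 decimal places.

0.8280

Total N = 28+29+25+24+16+22 = 144, so the proportions are 0.194444, 0.201389, 0.173611, 0.166667, 0.111111, 0.152778 (working shown to 6 dp, full precision carried).
D = 0.194444² + 0.201389² + 0.173611² + 0.166667² + 0.111111² + 0.152778² = 0.037809 + 0.040557 + 0.030141 + 0.027778 + 0.012346 + 0.023341 = 0.171971.
So 1 − D = 0.828029, i.e. 0.8280 to 4 decimal places.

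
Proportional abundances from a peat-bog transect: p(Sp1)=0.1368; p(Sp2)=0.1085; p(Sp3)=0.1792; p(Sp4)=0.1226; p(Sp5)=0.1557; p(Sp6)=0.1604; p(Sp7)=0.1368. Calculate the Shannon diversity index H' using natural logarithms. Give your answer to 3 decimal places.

Each pᵢ ln pᵢ term (working shown to 5 dp, full precision carried): 0.1368×(-1.98924)=-0.27213, 0.1085×(-2.22101)=-0.24098, 0.1792×(-1.71925)=-0.30809, 0.1226×(-2.09883)=-0.25732, 0.1557×(-1.85982)=-0.28957, 0.1604×(-1.83008)=-0.29355, 0.1368×(-1.98924)=-0.27213.
Sum = -1.93376, so H' = 1.934.

1.934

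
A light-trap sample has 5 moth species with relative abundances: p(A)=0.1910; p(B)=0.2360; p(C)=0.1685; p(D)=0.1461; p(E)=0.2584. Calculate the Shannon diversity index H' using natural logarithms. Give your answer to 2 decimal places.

1.59

Each pᵢ ln pᵢ term (working shown to 4 dp, full precision carried): 0.191×(-1.6555)=-0.3162, 0.236×(-1.4439)=-0.3408, 0.1685×(-1.7808)=-0.3001, 0.1461×(-1.9235)=-0.2810, 0.2584×(-1.3532)=-0.3497.
Sum = -1.5877, so H' = 1.59.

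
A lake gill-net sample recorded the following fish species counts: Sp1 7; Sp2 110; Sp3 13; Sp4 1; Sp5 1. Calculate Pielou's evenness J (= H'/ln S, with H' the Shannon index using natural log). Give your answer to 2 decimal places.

0.38

Total N = 7+110+13+1+1 = 132, so the proportions are 0.053, 0.8333, 0.0985, 0.0076, 0.0076 (working shown to 4 dp, full precision carried).
H' = −Σ pᵢ ln pᵢ = −((-0.1557) + (-0.1519) + (-0.2283) + (-0.0370) + (-0.0370)) = 0.6099.
With S = 5 species, ln S = 1.6094, so J = 0.6099/1.6094 = 0.3790, i.e. 0.38 to 2 decimal places.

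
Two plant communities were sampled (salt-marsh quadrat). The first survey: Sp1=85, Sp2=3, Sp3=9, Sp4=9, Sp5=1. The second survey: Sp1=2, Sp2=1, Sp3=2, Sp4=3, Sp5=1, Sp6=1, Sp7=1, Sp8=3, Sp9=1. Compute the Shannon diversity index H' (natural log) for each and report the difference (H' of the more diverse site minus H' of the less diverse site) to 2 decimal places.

The first survey: N=107, proportions 0.7944, 0.028, 0.0841, 0.0841, 0.0093, giving H' = 0.7432 (working shown to 4 dp, full precision carried).
The second survey: N=15, proportions 0.1333, 0.0667, 0.1333, 0.2, 0.0667, 0.0667, 0.0667, 0.2, 0.0667, giving H' = 2.0838.
Difference = |0.7432 − 2.0838| = 1.3406, i.e. 1.34 to 2 decimal places.

1.34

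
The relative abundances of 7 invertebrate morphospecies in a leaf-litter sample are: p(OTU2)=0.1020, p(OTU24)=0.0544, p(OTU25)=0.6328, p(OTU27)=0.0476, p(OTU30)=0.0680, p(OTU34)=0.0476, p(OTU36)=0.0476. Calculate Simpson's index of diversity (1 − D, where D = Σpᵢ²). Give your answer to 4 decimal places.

0.5748

D = 0.102² + 0.0544² + 0.6328² + 0.0476² + 0.068² + 0.0476² + 0.0476² = 0.010404 + 0.002959 + 0.400436 + 0.002266 + 0.004624 + 0.002266 + 0.002266 = 0.425220 (working shown to 6 dp, full precision carried).
So 1 − D = 0.574780, i.e. 0.5748 to 4 decimal places.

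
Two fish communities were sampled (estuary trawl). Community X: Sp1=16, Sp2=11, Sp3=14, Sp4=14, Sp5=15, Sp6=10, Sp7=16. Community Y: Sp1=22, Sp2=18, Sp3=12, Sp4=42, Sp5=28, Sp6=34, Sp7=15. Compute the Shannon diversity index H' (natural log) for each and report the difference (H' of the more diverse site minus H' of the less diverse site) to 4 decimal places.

0.0697

Community X: N=96, proportions 0.1666667, 0.1145833, 0.1458333, 0.1458333, 0.15625, 0.1041667, 0.1666667, giving H' = 1.9326826 (working shown to 7 dp, full precision carried).
Community Y: N=171, proportions 0.128655, 0.1052632, 0.0701754, 0.245614, 0.1637427, 0.1988304, 0.0877193, giving H' = 1.8630123.
Difference = |1.9326826 − 1.8630123| = 0.0696703, i.e. 0.0697 to 4 decimal places.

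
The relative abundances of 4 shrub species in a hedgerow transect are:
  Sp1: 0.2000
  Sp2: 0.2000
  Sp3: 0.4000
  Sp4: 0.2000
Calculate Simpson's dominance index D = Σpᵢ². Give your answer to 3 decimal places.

D = 0.2² + 0.2² + 0.4² + 0.2² = 0.04000 + 0.04000 + 0.16000 + 0.04000 = 0.28000 (working shown to 5 dp, full precision carried).
To 3 decimal places, D = 0.280.

0.280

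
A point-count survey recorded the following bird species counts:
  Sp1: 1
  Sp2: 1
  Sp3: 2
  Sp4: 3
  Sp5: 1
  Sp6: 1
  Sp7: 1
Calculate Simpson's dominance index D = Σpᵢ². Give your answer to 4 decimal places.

Total N = 1+1+2+3+1+1+1 = 10, so the proportions are 0.1, 0.1, 0.2, 0.3, 0.1, 0.1, 0.1 (working shown to 6 dp, full precision carried).
D = 0.1² + 0.1² + 0.2² + 0.3² + 0.1² + 0.1² + 0.1² = 0.010000 + 0.010000 + 0.040000 + 0.090000 + 0.010000 + 0.010000 + 0.010000 = 0.180000.
To 4 decimal places, D = 0.1800.

0.1800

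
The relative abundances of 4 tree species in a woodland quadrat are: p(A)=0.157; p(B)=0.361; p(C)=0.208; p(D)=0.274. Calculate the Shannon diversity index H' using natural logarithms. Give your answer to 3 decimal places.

Each pᵢ ln pᵢ term (working shown to 5 dp, full precision carried): 0.157×(-1.85151)=-0.29069, 0.361×(-1.01888)=-0.36781, 0.208×(-1.57022)=-0.32661, 0.274×(-1.29463)=-0.35473.
Sum = -1.33983, so H' = 1.340.

1.340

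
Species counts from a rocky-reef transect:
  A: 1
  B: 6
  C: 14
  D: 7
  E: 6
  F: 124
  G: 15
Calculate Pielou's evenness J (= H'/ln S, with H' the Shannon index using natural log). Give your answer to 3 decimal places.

0.538

Total N = 1+6+14+7+6+124+15 = 173, so the proportions are 0.00578, 0.03468, 0.08092, 0.04046, 0.03468, 0.71676, 0.08671 (working shown to 5 dp, full precision carried).
H' = −Σ pᵢ ln pᵢ = −((-0.02979) + (-0.11658) + (-0.20346) + (-0.12978) + (-0.11658) + (-0.23869) + (-0.21202)) = 1.04690.
With S = 7 species, ln S = 1.94591, so J = 1.04690/1.94591 = 0.53800, i.e. 0.538 to 3 decimal places.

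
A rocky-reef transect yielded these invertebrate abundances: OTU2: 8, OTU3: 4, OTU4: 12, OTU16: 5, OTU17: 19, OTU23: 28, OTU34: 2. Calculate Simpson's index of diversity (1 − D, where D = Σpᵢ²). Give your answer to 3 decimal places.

Total N = 8+4+12+5+19+28+2 = 78, so the proportions are 0.10256, 0.05128, 0.15385, 0.0641, 0.24359, 0.35897, 0.02564 (working shown to 5 dp, full precision carried).
D = 0.10256² + 0.05128² + 0.15385² + 0.0641² + 0.24359² + 0.35897² + 0.02564² = 0.01052 + 0.00263 + 0.02367 + 0.00411 + 0.05934 + 0.12886 + 0.00066 = 0.22978.
So 1 − D = 0.77022, i.e. 0.770 to 3 decimal places.

0.770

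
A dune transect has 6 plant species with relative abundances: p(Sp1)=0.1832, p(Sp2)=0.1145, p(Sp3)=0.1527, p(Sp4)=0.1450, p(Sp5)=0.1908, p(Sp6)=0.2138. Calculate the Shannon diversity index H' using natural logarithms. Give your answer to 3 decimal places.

Each pᵢ ln pᵢ term (working shown to 5 dp, full precision carried): 0.1832×(-1.69718)=-0.31092, 0.1145×(-2.16718)=-0.24814, 0.1527×(-1.87928)=-0.28697, 0.145×(-1.93102)=-0.28000, 0.1908×(-1.65653)=-0.31607, 0.2138×(-1.54271)=-0.32983.
Sum = -1.77193, so H' = 1.772.

1.772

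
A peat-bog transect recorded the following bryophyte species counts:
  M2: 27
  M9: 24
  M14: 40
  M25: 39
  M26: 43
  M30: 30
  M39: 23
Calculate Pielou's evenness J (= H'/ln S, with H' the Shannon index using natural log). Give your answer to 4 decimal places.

0.9856

Total N = 27+24+40+39+43+30+23 = 226, so the proportions are 0.119469, 0.106195, 0.176991, 0.172566, 0.190265, 0.132743, 0.10177 (working shown to 6 dp, full precision carried).
H' = −Σ pᵢ ln pᵢ = −((-0.253836) + (-0.238140) + (-0.306488) + (-0.303195) + (-0.315714) + (-0.268054) + (-0.232548)) = 1.917974.
With S = 7 species, ln S = 1.945910, so J = 1.917974/1.945910 = 0.985643, i.e. 0.9856 to 4 decimal places.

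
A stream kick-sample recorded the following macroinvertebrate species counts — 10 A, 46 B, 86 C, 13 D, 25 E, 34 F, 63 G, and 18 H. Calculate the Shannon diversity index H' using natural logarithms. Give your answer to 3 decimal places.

Total N = 10+46+86+13+25+34+63+18 = 295, so the proportions are 0.0339, 0.15593, 0.29153, 0.04407, 0.08475, 0.11525, 0.21356, 0.06102 (working shown to 5 dp, full precision carried).
Each pᵢ ln pᵢ term: 0.0339×(-3.38439)=-0.11473, 0.15593×(-1.85833)=-0.28977, 0.29153×(-1.23263)=-0.35934, 0.04407×(-3.12203)=-0.13758, 0.08475×(-2.46810)=-0.20916, 0.11525×(-2.16061)=-0.24902, 0.21356×(-1.54384)=-0.32970, 0.06102×(-2.79660)=-0.17064.
Sum = -1.85995, so H' = 1.860.

1.860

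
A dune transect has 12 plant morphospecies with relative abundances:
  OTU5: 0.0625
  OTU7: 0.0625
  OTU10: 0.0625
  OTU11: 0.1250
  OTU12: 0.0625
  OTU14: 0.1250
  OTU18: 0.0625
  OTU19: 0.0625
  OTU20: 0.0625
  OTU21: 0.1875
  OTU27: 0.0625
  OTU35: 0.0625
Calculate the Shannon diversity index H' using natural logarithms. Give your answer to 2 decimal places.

2.39

Each pᵢ ln pᵢ term (working shown to 4 dp, full precision carried): 0.0625×(-2.7726)=-0.1733, 0.0625×(-2.7726)=-0.1733, 0.0625×(-2.7726)=-0.1733, 0.125×(-2.0794)=-0.2599, 0.0625×(-2.7726)=-0.1733, 0.125×(-2.0794)=-0.2599, 0.0625×(-2.7726)=-0.1733, 0.0625×(-2.7726)=-0.1733, 0.0625×(-2.7726)=-0.1733, 0.1875×(-1.6740)=-0.3139, 0.0625×(-2.7726)=-0.1733, 0.0625×(-2.7726)=-0.1733.
Sum = -2.3933, so H' = 2.39.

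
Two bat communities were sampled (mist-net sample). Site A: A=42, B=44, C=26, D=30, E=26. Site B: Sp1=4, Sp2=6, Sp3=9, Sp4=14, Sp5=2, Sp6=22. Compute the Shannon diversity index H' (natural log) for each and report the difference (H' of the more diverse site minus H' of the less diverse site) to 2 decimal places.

Site A: N=168, proportions 0.25, 0.2619, 0.1548, 0.1786, 0.1548, giving H' = 1.5826 (working shown to 4 dp, full precision carried).
Site B: N=57, proportions 0.0702, 0.1053, 0.1579, 0.2456, 0.0351, 0.386, giving H' = 1.5447.
Difference = |1.5826 − 1.5447| = 0.0379, i.e. 0.04 to 2 decimal places.

0.04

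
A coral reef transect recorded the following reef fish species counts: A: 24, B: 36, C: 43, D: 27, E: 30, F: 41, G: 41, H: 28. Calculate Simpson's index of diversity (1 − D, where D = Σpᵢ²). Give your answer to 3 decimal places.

Total N = 24+36+43+27+30+41+41+28 = 270, so the proportions are 0.08889, 0.13333, 0.15926, 0.1, 0.11111, 0.15185, 0.15185, 0.1037 (working shown to 5 dp, full precision carried).
D = 0.08889² + 0.13333² + 0.15926² + 0.1² + 0.11111² + 0.15185² + 0.15185² + 0.1037² = 0.00790 + 0.01778 + 0.02536 + 0.01000 + 0.01235 + 0.02306 + 0.02306 + 0.01075 = 0.13026.
So 1 − D = 0.86974, i.e. 0.870 to 3 decimal places.

0.870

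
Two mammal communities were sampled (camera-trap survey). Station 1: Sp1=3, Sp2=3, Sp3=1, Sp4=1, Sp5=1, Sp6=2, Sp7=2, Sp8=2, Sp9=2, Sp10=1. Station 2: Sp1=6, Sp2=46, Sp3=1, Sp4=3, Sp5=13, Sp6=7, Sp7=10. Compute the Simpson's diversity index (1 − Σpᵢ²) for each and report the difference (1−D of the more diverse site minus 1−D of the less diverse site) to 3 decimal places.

0.218

Station 1: N=18, proportions 0.166667, 0.166667, 0.055556, 0.055556, 0.055556, 0.111111, 0.111111, 0.111111, 0.111111, 0.055556, giving 1−D = 0.882716 (working shown to 6 dp, full precision carried).
Station 2: N=86, proportions 0.069767, 0.534884, 0.011628, 0.034884, 0.151163, 0.081395, 0.116279, giving 1−D = 0.664684.
Difference = |0.882716 − 0.664684| = 0.218032, i.e. 0.218 to 3 decimal places.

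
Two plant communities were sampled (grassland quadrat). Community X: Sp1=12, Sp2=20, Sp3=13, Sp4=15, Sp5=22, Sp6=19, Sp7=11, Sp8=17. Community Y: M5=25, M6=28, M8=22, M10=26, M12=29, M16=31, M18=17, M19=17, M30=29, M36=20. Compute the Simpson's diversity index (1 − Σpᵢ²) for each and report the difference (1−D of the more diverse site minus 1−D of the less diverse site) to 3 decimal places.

0.028

Community X: N=129, proportions 0.09302, 0.15504, 0.10078, 0.11628, 0.17054, 0.14729, 0.08527, 0.13178, giving 1−D = 0.86822 (working shown to 5 dp, full precision carried).
Community Y: N=244, proportions 0.10246, 0.11475, 0.09016, 0.10656, 0.11885, 0.12705, 0.06967, 0.06967, 0.11885, 0.08197, giving 1−D = 0.89603.
Difference = |0.86822 − 0.89603| = 0.02781, i.e. 0.028 to 3 decimal places.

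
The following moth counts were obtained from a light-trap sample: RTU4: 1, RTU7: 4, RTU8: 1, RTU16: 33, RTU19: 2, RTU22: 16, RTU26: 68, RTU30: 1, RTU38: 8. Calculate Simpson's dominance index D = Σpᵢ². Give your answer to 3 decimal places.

Total N = 1+4+1+33+2+16+68+1+8 = 134, so the proportions are 0.00746, 0.02985, 0.00746, 0.24627, 0.01493, 0.1194, 0.50746, 0.00746, 0.0597 (working shown to 5 dp, full precision carried).
D = 0.00746² + 0.02985² + 0.00746² + 0.24627² + 0.01493² + 0.1194² + 0.50746² + 0.00746² + 0.0597² = 0.00006 + 0.00089 + 0.00006 + 0.06065 + 0.00022 + 0.01426 + 0.25752 + 0.00006 + 0.00356 = 0.33727.
To 3 decimal places, D = 0.337.

0.337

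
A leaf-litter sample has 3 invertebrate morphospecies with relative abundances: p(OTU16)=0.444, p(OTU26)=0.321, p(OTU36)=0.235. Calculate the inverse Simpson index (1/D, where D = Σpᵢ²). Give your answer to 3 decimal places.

D = 0.444² + 0.321² + 0.235² = 0.197136 + 0.103041 + 0.055225 = 0.355402 (working shown to 6 dp, full precision carried).
So 1/D = 2.81372, i.e. 2.814 to 3 decimal places.

2.814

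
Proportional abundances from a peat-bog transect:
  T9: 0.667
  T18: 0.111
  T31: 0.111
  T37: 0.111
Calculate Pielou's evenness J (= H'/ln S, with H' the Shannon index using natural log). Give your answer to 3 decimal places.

0.723

H' = −Σ pᵢ ln pᵢ = −((-0.27011) + (-0.24400) + (-0.24400) + (-0.24400)) = 1.00212 (working shown to 5 dp, full precision carried).
With S = 4 species, ln S = 1.38629, so J = 1.00212/1.38629 = 0.72288, i.e. 0.723 to 3 decimal places.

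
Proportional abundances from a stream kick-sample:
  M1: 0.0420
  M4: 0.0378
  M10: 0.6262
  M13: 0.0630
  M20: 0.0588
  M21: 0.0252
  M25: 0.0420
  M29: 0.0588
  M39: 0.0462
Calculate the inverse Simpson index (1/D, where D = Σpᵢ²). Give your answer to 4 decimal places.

2.4347

D = 0.042² + 0.0378² + 0.6262² + 0.063² + 0.0588² + 0.0252² + 0.042² + 0.0588² + 0.0462² = 0.0017640 + 0.0014288 + 0.3921264 + 0.0039690 + 0.0034574 + 0.0006350 + 0.0017640 + 0.0034574 + 0.0021344 = 0.4107366 (working shown to 7 dp, full precision carried).
So 1/D = 2.434650, i.e. 2.4347 to 4 decimal places.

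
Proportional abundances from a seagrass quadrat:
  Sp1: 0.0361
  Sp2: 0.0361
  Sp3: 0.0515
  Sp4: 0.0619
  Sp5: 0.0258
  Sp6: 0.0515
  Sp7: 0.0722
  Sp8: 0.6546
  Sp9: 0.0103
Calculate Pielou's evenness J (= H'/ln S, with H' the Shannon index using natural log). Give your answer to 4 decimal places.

H' = −Σ pᵢ ln pᵢ = −((-0.119905) + (-0.119905) + (-0.152758) + (-0.172220) + (-0.094360) + (-0.152758) + (-0.189764) + (-0.277374) + (-0.047129)) = 1.326174 (working shown to 6 dp, full precision carried).
With S = 9 species, ln S = 2.197225, so J = 1.326174/2.197225 = 0.603568, i.e. 0.6036 to 4 decimal places.

0.6036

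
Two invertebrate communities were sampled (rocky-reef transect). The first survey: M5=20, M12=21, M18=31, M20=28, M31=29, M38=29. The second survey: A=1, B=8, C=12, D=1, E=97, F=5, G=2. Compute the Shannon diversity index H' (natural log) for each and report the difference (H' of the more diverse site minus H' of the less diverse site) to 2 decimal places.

The first survey: N=158, proportions 0.12658, 0.13291, 0.1962, 0.17722, 0.18354, 0.18354, giving H' = 1.77837 (working shown to 5 dp, full precision carried).
The second survey: N=126, proportions 0.00794, 0.06349, 0.09524, 0.00794, 0.76984, 0.03968, 0.01587, giving H' = 0.87093.
Difference = |1.77837 − 0.87093| = 0.90744, i.e. 0.91 to 2 decimal places.

0.91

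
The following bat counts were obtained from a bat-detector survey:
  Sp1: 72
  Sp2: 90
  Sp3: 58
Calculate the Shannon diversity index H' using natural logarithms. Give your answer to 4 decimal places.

1.0827

Total N = 72+90+58 = 220, so the proportions are 0.327273, 0.409091, 0.263636 (working shown to 6 dp, full precision carried).
Each pᵢ ln pᵢ term: 0.327273×(-1.116961)=-0.365551, 0.409091×(-0.893818)=-0.365653, 0.263636×(-1.333185)=-0.351476.
Sum = -1.082680, so H' = 1.0827.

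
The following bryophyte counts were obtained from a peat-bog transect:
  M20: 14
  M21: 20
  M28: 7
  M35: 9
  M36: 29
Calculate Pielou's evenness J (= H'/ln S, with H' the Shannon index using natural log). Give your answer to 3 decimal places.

Total N = 14+20+7+9+29 = 79, so the proportions are 0.17722, 0.25316, 0.08861, 0.11392, 0.36709 (working shown to 5 dp, full precision carried).
H' = −Σ pᵢ ln pᵢ = −((-0.30665) + (-0.34778) + (-0.21474) + (-0.24747) + (-0.36788)) = 1.48452.
With S = 5 species, ln S = 1.60944, so J = 1.48452/1.60944 = 0.92238, i.e. 0.922 to 3 decimal places.

0.922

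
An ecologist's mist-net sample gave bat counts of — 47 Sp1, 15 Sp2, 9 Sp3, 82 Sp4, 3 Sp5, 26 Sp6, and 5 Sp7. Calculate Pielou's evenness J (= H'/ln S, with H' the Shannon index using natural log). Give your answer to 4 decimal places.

0.7680

Total N = 47+15+9+82+3+26+5 = 187, so the proportions are 0.251337, 0.080214, 0.048128, 0.438503, 0.016043, 0.139037, 0.026738 (working shown to 6 dp, full precision carried).
H' = −Σ pᵢ ln pᵢ = −((-0.347086) + (-0.202384) + (-0.146016) + (-0.361497) + (-0.066297) + (-0.274323) + (-0.096836)) = 1.494439.
With S = 7 species, ln S = 1.945910, so J = 1.494439/1.945910 = 0.767990, i.e. 0.7680 to 4 decimal places.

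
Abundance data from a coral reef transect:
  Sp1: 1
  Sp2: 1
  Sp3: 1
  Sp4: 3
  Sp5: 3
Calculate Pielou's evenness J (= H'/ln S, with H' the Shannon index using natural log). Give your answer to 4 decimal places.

Total N = 1+1+1+3+3 = 9, so the proportions are 0.111111, 0.111111, 0.111111, 0.333333, 0.333333 (working shown to 6 dp, full precision carried).
H' = −Σ pᵢ ln pᵢ = −((-0.244136) + (-0.244136) + (-0.244136) + (-0.366204) + (-0.366204)) = 1.464816.
With S = 5 species, ln S = 1.609438, so J = 1.464816/1.609438 = 0.910142, i.e. 0.9101 to 4 decimal places.

0.9101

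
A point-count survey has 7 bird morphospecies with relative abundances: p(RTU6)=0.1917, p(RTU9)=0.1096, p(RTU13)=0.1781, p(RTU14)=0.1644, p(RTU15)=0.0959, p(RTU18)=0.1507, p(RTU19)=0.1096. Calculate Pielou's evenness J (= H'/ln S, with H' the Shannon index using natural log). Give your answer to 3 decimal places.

H' = −Σ pᵢ ln pᵢ = −((-0.31665) + (-0.24232) + (-0.30730) + (-0.29682) + (-0.22483) + (-0.28519) + (-0.24232)) = 1.91543 (working shown to 5 dp, full precision carried).
With S = 7 species, ln S = 1.94591, so J = 1.91543/1.94591 = 0.98433, i.e. 0.984 to 3 decimal places.

0.984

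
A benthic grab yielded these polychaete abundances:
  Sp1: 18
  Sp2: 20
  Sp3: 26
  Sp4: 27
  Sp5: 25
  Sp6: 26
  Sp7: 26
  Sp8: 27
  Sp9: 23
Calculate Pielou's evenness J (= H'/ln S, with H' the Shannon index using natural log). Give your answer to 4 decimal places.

Total N = 18+20+26+27+25+26+26+27+23 = 218, so the proportions are 0.082569, 0.091743, 0.119266, 0.123853, 0.114679, 0.119266, 0.119266, 0.123853, 0.105505 (working shown to 6 dp, full precision carried).
H' = −Σ pᵢ ln pᵢ = −((-0.205937) + (-0.219153) + (-0.253607) + (-0.258687) + (-0.248351) + (-0.253607) + (-0.253607) + (-0.258687) + (-0.237280)) = 2.188916.
With S = 9 species, ln S = 2.197225, so J = 2.188916/2.197225 = 0.996218, i.e. 0.9962 to 4 decimal places.

0.9962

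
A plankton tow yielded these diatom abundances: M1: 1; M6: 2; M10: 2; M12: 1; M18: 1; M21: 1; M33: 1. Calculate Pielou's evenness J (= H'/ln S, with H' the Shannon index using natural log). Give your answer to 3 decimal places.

Total N = 1+2+2+1+1+1+1 = 9, so the proportions are 0.11111, 0.22222, 0.22222, 0.11111, 0.11111, 0.11111, 0.11111 (working shown to 5 dp, full precision carried).
H' = −Σ pᵢ ln pᵢ = −((-0.24414) + (-0.33424) + (-0.33424) + (-0.24414) + (-0.24414) + (-0.24414) + (-0.24414)) = 1.88916.
With S = 7 species, ln S = 1.94591, so J = 1.88916/1.94591 = 0.97084, i.e. 0.971 to 3 decimal places.

0.971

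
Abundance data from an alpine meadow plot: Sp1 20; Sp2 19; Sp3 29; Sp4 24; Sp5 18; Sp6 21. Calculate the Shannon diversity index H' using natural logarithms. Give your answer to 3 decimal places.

Total N = 20+19+29+24+18+21 = 131, so the proportions are 0.15267, 0.14504, 0.22137, 0.18321, 0.1374, 0.16031 (working shown to 5 dp, full precision carried).
Each pᵢ ln pᵢ term: 0.15267×(-1.87947)=-0.28694, 0.14504×(-1.93076)=-0.28003, 0.22137×(-1.50790)=-0.33381, 0.18321×(-1.69714)=-0.31093, 0.1374×(-1.98483)=-0.27272, 0.16031×(-1.83067)=-0.29347.
Sum = -1.77790, so H' = 1.778.

1.778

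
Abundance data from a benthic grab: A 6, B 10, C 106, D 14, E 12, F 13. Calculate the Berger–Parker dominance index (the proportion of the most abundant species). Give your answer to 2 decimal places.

0.66

Total N = 6+10+106+14+12+13 = 161, so the proportions are 0.0373, 0.0621, 0.6584, 0.087, 0.0745, 0.0807 (working shown to 4 dp, full precision carried).
The largest proportion is 0.6584, i.e. d = 0.66 to 2 decimal places.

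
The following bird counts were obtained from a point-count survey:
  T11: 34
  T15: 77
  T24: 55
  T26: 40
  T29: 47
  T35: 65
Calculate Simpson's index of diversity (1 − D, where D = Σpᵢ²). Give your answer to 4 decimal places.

0.8206

Total N = 34+77+55+40+47+65 = 318, so the proportions are 0.106918, 0.242138, 0.172956, 0.125786, 0.147799, 0.204403 (working shown to 6 dp, full precision carried).
D = 0.106918² + 0.242138² + 0.172956² + 0.125786² + 0.147799² + 0.204403² = 0.011432 + 0.058631 + 0.029914 + 0.015822 + 0.021844 + 0.041780 = 0.179423.
So 1 − D = 0.820577, i.e. 0.8206 to 4 decimal places.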